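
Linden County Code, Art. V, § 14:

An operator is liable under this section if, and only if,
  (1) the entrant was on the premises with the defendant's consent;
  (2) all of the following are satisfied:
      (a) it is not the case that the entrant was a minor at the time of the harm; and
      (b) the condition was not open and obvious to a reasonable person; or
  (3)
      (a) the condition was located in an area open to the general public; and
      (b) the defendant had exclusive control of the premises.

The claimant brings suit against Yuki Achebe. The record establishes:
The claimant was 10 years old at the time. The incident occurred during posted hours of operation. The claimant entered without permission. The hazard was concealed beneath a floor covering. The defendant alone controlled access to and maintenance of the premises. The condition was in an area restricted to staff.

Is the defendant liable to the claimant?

No — not liable.

(1) consent to enter — not met.
(a) not (entrant a minor) — fails.
(b) not open/obvious — holds.
(2) = F AND T = false.
(a) public area — not met.
(b) exclusive control — satisfied.
So (3) is not satisfied (F AND T).
So Overall is not satisfied (F OR F OR F).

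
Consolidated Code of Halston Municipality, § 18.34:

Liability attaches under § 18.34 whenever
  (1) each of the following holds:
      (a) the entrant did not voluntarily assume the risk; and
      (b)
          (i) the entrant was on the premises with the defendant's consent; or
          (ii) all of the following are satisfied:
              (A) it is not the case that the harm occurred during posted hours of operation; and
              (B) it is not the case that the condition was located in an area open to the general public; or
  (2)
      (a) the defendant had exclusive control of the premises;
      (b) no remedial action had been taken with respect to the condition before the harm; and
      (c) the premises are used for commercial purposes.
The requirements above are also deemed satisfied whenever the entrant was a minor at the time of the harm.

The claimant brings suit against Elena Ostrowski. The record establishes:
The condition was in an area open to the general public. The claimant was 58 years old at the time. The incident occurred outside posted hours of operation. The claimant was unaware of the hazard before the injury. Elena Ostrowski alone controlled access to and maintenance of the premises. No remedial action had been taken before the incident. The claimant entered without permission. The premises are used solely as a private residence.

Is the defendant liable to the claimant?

No — not liable.

(a) no assumed risk — satisfied.
(i) consent to enter — fails.
(A) not (during posted hours) — met.
(B) not (public area) — fails.
(ii): T AND F → false.
(b) = F OR F = false.
(1): T AND F → false.
(a) exclusive control — satisfied.
(b) no remedial action — satisfied.
(c) commercial use — fails.
(2) = T AND T AND F = false.
So Overall is not satisfied (F OR F).
Exception (entrant a minor) — not satisfied.
Result: main false OR exception false → false.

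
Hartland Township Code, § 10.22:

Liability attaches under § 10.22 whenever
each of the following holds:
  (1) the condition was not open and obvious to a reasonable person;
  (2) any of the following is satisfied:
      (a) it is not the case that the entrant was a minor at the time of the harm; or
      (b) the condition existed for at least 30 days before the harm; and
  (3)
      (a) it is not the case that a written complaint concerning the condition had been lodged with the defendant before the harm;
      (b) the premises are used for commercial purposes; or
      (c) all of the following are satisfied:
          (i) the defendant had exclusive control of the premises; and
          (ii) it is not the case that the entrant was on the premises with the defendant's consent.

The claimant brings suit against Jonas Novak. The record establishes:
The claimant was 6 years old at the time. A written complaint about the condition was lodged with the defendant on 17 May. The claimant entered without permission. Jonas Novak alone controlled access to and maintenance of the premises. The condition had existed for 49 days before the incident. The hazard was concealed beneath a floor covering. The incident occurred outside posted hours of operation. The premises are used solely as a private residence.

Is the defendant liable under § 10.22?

Yes — liable.

(1) not open/obvious — met.
(a) not (entrant a minor) — fails.
(b) condition ≥30 days old — holds.
(2): F OR T → true.
(a) not (complaint lodged) — fails.
(b) commercial use — not met.
(i) exclusive control — satisfied.
(ii) not (consent to enter) — satisfied.
(c) = T AND T = true.
(3) = F OR F OR T = true.
So Overall is satisfied (T AND T AND T).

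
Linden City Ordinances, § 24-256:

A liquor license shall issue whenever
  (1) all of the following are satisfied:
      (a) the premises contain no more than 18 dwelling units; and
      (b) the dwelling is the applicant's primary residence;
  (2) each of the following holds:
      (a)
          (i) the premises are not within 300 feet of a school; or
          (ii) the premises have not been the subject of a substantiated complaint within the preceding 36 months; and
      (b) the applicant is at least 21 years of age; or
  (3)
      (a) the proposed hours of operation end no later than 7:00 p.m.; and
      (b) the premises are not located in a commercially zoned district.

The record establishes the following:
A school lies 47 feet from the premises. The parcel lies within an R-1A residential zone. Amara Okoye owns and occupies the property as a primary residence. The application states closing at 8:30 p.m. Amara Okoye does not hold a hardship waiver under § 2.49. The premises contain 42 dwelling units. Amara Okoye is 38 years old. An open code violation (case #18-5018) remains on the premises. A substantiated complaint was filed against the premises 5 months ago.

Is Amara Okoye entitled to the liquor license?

(a) ≤ 18 units — not satisfied.
(b) primary residence — met.
(1): F AND T → false.
(i) ≥300 ft from school — not met.
(ii) no complaint in 36 mo. — fails.
(a) = F OR F = false.
(b) age ≥ 21 — met.
(2): F AND T → false.
(a) closes by 7 p.m. — not met.
(b) not (commercially zoned) — holds.
So (3) is not satisfied (F AND T).
Overall = F OR F OR F = false.

No — denied.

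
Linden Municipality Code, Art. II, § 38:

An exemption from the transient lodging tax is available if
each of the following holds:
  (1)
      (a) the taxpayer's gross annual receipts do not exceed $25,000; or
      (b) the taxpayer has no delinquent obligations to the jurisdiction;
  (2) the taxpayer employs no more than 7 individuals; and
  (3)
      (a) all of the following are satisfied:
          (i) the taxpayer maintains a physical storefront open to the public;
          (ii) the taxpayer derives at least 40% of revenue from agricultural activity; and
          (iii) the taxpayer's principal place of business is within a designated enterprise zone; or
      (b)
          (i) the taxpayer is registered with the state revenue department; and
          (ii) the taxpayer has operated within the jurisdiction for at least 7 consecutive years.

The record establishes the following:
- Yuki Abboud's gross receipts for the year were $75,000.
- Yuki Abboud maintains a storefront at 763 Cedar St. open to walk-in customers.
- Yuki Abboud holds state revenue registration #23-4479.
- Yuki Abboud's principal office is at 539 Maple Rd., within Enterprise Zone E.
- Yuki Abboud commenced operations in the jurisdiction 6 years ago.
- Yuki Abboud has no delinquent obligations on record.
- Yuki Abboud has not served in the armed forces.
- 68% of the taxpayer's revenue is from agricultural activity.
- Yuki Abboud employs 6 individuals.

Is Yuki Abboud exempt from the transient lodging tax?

Yes — exempt.

(a) receipts ≤ $25,000 — not met.
(b) no delinquency — satisfied.
(1) = F OR T = true.
(2) ≤ 7 employees — met.
(i) has storefront — holds.
(ii) ≥40% agricultural — satisfied.
(iii) in enterprise zone — holds.
(a) = T AND T AND T = true.
(i) state-registered — holds.
(ii) ≥ 7 yrs in jurisdiction — not met.
(b) = T AND F = false.
(3) = T OR F = true.
So Overall is satisfied (T AND T AND T).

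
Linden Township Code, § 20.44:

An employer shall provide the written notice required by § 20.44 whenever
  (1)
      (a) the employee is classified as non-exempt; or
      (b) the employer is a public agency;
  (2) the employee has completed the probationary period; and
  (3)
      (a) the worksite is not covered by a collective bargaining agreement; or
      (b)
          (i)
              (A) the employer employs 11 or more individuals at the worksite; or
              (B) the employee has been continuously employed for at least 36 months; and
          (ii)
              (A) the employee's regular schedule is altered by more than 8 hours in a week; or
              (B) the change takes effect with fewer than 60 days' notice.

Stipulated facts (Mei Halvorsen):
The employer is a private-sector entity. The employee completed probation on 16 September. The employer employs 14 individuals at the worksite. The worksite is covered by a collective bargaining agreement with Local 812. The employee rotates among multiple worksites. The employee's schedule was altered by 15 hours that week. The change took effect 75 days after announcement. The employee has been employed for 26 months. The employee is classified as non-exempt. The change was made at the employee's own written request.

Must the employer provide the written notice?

(a) non-exempt — satisfied.
(b) public agency — not met.
(1) = T OR F = true.
(2) past probation — met.
(a) no CBA — not satisfied.
(A) ≥ 11 at site — holds.
(B) tenure ≥ 36 mo. — not satisfied.
(i): T OR F → true.
(A) schedule shift > 8h — holds.
(B) < 60 days' notice — not satisfied.
So (ii) is satisfied (T OR F).
(b): T AND T → true.
So (3) is satisfied (F OR T).
Overall = T AND T AND T = true.

Yes — required.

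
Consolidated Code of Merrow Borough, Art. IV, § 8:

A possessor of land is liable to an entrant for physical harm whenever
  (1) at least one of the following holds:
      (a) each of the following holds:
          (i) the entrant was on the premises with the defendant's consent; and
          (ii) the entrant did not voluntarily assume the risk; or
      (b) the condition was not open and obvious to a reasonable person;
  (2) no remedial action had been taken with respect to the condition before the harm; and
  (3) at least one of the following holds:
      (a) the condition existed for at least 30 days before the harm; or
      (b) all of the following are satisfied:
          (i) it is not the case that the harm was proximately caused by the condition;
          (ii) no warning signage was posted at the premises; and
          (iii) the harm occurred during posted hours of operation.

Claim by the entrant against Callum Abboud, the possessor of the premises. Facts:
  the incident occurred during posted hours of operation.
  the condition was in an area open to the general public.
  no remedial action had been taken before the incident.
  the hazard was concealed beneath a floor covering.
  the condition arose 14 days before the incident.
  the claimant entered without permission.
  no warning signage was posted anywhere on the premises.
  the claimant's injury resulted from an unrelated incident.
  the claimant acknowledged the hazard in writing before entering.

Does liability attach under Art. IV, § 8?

(i) consent to enter — fails.
(ii) no assumed risk — not satisfied.
(a) = F AND F = false.
(b) not open/obvious — holds.
So (1) is satisfied (F OR T).
(2) no remedial action — satisfied.
(a) condition ≥30 days old — not satisfied.
(i) not (proximate cause) — satisfied.
(ii) no signage posted — met.
(iii) during posted hours — met.
(b) = T AND T AND T = true.
(3): F OR T → true.
So Overall is satisfied (T AND T AND T).

Yes — liable.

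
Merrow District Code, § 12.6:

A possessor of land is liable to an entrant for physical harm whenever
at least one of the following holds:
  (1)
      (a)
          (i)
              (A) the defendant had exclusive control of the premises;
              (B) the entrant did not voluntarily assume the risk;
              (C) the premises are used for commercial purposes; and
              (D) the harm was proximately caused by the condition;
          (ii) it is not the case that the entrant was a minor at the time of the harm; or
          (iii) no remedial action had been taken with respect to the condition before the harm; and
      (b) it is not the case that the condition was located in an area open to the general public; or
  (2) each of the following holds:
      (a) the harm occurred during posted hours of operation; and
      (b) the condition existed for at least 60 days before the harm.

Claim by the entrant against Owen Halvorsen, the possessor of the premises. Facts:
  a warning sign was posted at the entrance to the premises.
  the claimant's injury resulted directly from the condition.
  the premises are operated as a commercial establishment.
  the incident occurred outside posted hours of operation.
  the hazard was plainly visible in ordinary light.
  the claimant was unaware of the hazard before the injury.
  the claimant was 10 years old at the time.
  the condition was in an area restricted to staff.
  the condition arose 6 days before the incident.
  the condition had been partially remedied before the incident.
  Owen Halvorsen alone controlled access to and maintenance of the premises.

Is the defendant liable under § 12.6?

Yes — liable.

(A) exclusive control — met.
(B) no assumed risk — satisfied.
(C) commercial use — satisfied.
(D) proximate cause — met.
(i): T AND T AND T AND T → true.
(ii) not (entrant a minor) — not satisfied.
(iii) no remedial action — fails.
So (a) is satisfied (T OR F OR F).
(b) not (public area) — satisfied.
(1) = T AND T = true.
(a) during posted hours — not satisfied.
(b) condition ≥60 days old — not satisfied.
So (2) is not satisfied (F AND F).
So Overall is satisfied (T OR F).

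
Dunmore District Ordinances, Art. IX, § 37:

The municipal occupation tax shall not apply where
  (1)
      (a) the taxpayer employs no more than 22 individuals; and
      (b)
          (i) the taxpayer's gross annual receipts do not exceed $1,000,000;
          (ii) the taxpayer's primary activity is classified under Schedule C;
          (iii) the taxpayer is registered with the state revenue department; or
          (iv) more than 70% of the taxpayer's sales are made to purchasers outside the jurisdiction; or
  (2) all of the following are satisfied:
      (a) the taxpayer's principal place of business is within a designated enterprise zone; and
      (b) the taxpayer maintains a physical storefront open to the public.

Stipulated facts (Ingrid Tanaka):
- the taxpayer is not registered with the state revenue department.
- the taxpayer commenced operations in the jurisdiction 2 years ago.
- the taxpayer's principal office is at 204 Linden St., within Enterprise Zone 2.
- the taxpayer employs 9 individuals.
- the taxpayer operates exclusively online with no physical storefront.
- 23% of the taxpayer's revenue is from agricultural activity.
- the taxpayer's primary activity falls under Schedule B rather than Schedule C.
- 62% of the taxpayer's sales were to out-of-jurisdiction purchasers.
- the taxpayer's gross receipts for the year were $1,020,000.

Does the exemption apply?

No — not exempt.

(a) ≤ 22 employees — satisfied.
(i) receipts ≤ $1,000,000 — not met.
(ii) Schedule C activity — not met.
(iii) state-registered — not satisfied.
(iv) >70% out-of-jur. sales — not met.
(b) = F OR F OR F OR F = false.
(1): T AND F → false.
(a) in enterprise zone — met.
(b) has storefront — fails.
(2) = T AND F = false.
Overall = F OR F = false.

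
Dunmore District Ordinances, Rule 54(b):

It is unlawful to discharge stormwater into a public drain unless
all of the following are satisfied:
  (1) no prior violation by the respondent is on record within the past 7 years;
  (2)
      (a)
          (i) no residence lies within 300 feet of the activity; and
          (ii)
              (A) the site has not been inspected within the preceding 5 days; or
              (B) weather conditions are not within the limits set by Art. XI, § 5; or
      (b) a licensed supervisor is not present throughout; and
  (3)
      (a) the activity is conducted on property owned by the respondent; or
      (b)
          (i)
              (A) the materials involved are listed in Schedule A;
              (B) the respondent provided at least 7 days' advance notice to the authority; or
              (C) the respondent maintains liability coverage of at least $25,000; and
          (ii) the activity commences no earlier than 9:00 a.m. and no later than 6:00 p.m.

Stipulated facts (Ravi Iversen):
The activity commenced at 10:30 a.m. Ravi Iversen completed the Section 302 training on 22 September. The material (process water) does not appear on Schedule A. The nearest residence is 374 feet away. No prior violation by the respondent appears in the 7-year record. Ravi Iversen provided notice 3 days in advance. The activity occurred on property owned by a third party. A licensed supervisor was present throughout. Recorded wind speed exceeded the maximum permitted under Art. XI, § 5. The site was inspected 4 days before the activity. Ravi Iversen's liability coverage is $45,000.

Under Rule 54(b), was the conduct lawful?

Yes — lawful.

(1) no prior violation — met.
(i) no residence in 300 ft — satisfied.
(A) not (site inspected) — fails.
(B) not (weather ok) — satisfied.
(ii) = F OR T = true.
(a): T AND T → true.
(b) not (supervisor present) — fails.
(2): T OR F → true.
(a) own property — not satisfied.
(A) Schedule A material — fails.
(B) ≥7 days' notice — not satisfied.
(C) coverage ≥ $25,000 — met.
(i): F OR F OR T → true.
(ii) start within hours — satisfied.
So (b) is satisfied (T AND T).
(3) = F OR T = true.
So Overall is satisfied (T AND T AND T).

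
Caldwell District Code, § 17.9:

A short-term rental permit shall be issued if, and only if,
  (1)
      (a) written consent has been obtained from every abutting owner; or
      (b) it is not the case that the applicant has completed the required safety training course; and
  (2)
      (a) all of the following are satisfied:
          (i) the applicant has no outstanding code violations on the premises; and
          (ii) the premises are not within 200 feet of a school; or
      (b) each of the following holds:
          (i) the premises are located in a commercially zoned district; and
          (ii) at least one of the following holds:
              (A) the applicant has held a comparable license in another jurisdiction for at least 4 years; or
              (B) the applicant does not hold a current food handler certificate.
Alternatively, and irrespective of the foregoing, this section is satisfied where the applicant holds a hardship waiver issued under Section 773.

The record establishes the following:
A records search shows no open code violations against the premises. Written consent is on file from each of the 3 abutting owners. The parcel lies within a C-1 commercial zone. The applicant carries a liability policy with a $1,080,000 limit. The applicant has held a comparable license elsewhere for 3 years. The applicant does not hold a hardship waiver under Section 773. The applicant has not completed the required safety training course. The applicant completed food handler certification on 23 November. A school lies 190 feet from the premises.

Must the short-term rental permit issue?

(a) all abutters consent — satisfied.
(b) not (safety training) — holds.
So (1) is satisfied (T OR T).
(i) no code violations — met.
(ii) ≥200 ft from school — fails.
(a): T AND F → false.
(i) commercially zoned — satisfied.
(A) prior license ≥ 4 yr — fails.
(B) not (food handler cert.) — not met.
(ii): F OR F → false.
So (b) is not satisfied (T AND F).
(2): F OR F → false.
Overall = T AND F = false.
Exception (hardship waiver) — not satisfied.
Result: main false OR exception false → false.

No — denied.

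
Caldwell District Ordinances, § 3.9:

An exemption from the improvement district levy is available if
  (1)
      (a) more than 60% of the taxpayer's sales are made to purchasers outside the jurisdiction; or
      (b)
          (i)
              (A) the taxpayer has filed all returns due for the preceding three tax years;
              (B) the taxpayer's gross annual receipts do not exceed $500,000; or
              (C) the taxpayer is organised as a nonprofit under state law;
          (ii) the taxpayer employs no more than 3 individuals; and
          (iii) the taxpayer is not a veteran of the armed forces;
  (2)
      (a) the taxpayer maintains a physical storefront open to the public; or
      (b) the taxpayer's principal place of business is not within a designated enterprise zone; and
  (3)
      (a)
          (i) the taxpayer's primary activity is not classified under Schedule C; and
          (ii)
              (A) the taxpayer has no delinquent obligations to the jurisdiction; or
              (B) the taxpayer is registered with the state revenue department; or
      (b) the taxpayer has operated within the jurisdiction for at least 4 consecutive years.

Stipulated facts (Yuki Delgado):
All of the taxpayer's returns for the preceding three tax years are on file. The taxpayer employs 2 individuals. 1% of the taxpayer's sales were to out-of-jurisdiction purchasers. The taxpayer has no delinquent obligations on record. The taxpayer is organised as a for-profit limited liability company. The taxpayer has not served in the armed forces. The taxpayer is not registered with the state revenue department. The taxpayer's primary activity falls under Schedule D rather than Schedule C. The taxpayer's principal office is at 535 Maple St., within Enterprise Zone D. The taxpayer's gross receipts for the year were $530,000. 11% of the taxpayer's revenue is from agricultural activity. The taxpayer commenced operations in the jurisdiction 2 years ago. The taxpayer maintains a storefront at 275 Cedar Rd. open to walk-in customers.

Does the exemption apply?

(a) >60% out-of-jur. sales — not satisfied.
(A) returns current — satisfied.
(B) receipts ≤ $500,000 — fails.
(C) nonprofit — fails.
(i) = T OR F OR F = true.
(ii) ≤ 3 employees — met.
(iii) not (veteran) — holds.
(b): T AND T AND T → true.
(1): F OR T → true.
(a) has storefront — satisfied.
(b) not (in enterprise zone) — fails.
So (2) is satisfied (T OR F).
(i) not (Schedule C activity) — met.
(A) no delinquency — holds.
(B) state-registered — not met.
(ii) = T OR F = true.
(a) = T AND T = true.
(b) ≥ 4 yrs in jurisdiction — not satisfied.
(3) = T OR F = true.
Overall: T AND T AND T → true.

Yes — exempt.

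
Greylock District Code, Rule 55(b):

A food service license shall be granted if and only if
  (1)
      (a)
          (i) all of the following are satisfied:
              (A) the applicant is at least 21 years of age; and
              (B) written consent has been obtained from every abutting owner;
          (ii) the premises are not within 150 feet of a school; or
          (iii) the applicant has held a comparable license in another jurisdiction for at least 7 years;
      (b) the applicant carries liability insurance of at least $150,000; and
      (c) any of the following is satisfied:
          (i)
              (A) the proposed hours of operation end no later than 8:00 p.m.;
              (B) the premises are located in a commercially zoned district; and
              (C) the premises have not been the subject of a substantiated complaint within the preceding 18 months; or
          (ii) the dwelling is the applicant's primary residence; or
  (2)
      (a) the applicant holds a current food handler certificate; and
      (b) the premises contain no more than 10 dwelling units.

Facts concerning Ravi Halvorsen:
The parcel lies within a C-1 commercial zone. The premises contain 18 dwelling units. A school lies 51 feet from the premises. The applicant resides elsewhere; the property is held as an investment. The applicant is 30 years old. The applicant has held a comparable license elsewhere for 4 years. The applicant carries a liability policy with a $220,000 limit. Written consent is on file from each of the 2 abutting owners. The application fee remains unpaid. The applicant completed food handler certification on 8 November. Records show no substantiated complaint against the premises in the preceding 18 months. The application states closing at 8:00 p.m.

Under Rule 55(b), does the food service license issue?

(A) age ≥ 21 — satisfied.
(B) all abutters consent — met.
(i): T AND T → true.
(ii) ≥150 ft from school — fails.
(iii) prior license ≥ 7 yr — fails.
(a): T OR F OR F → true.
(b) insurance ≥ $150,000 — holds.
(A) closes by 8 p.m. — satisfied.
(B) commercially zoned — satisfied.
(C) no complaint in 18 mo. — satisfied.
(i): T AND T AND T → true.
(ii) primary residence — fails.
(c) = T OR F = true.
(1) = T AND T AND T = true.
(a) food handler cert. — holds.
(b) ≤ 10 units — fails.
(2): T AND F → false.
Overall: T OR F → true.

Yes — granted.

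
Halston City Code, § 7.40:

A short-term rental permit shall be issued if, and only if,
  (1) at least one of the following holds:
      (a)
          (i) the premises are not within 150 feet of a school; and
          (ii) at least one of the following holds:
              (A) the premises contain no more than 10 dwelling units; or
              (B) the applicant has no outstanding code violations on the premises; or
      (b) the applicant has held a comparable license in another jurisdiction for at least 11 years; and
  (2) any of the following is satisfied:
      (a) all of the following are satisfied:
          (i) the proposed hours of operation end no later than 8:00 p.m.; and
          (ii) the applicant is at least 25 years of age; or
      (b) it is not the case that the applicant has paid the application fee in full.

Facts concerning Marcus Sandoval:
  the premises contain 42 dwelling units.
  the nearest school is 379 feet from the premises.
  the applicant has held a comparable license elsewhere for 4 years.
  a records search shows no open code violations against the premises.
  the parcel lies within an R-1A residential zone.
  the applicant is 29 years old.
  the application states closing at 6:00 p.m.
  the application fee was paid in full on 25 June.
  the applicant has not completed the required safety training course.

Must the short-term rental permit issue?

(i) ≥150 ft from school — met.
(A) ≤ 10 units — fails.
(B) no code violations — holds.
(ii): F OR T → true.
(a) = T AND T = true.
(b) prior license ≥ 11 yr — not satisfied.
(1): T OR F → true.
(i) closes by 8 p.m. — holds.
(ii) age ≥ 25 — satisfied.
So (a) is satisfied (T AND T).
(b) not (fee paid) — not satisfied.
So (2) is satisfied (T OR F).
So Overall is satisfied (T AND T).

Yes — granted.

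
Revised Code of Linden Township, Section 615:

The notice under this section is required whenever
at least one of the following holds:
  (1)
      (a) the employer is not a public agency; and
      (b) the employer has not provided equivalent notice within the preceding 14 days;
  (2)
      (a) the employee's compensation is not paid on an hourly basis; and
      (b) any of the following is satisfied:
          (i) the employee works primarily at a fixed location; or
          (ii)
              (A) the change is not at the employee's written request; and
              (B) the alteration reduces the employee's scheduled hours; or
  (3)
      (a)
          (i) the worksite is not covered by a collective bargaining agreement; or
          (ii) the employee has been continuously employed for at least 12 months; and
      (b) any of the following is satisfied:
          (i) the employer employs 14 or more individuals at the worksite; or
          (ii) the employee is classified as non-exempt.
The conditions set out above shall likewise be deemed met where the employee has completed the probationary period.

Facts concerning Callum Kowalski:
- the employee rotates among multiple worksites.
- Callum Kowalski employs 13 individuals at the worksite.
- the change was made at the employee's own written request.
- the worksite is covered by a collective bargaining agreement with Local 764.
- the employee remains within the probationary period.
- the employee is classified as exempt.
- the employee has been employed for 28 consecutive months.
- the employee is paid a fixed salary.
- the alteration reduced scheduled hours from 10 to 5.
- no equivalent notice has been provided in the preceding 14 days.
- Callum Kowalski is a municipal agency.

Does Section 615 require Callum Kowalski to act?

(a) not (public agency) — not satisfied.
(b) no recent notice — met.
(1): F AND T → false.
(a) not (hourly-paid) — holds.
(i) fixed location — not satisfied.
(A) not employee-requested — not met.
(B) hours reduced — holds.
(ii) = F AND T = false.
(b): F OR F → false.
So (2) is not satisfied (T AND F).
(i) no CBA — not met.
(ii) tenure ≥ 12 mo. — satisfied.
(a) = F OR T = true.
(i) ≥ 14 at site — fails.
(ii) non-exempt — not satisfied.
(b) = F OR F = false.
So (3) is not satisfied (T AND F).
Overall: F OR F OR F → false.
Exception (past probation) — not satisfied.
Result: main false OR exception false → false.

No — not required.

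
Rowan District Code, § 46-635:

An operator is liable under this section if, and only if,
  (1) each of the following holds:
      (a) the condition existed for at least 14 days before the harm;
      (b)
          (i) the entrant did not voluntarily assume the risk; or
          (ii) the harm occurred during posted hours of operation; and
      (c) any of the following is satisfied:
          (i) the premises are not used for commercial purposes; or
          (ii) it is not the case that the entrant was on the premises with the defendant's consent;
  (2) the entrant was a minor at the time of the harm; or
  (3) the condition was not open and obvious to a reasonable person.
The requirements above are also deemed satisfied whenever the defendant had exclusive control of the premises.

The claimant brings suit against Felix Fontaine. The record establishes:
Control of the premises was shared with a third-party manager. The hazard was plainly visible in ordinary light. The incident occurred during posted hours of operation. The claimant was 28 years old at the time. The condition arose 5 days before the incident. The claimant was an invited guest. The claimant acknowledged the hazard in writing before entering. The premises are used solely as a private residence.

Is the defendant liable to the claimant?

No — not liable.

(a) condition ≥14 days old — not met.
(i) no assumed risk — not met.
(ii) during posted hours — satisfied.
So (b) is satisfied (F OR T).
(i) not (commercial use) — met.
(ii) not (consent to enter) — fails.
(c): T OR F → true.
So (1) is not satisfied (F AND T AND T).
(2) entrant a minor — not satisfied.
(3) not open/obvious — not satisfied.
Overall: F OR F OR F → false.
Exception (exclusive control) — not satisfied.
Result: main false OR exception false → false.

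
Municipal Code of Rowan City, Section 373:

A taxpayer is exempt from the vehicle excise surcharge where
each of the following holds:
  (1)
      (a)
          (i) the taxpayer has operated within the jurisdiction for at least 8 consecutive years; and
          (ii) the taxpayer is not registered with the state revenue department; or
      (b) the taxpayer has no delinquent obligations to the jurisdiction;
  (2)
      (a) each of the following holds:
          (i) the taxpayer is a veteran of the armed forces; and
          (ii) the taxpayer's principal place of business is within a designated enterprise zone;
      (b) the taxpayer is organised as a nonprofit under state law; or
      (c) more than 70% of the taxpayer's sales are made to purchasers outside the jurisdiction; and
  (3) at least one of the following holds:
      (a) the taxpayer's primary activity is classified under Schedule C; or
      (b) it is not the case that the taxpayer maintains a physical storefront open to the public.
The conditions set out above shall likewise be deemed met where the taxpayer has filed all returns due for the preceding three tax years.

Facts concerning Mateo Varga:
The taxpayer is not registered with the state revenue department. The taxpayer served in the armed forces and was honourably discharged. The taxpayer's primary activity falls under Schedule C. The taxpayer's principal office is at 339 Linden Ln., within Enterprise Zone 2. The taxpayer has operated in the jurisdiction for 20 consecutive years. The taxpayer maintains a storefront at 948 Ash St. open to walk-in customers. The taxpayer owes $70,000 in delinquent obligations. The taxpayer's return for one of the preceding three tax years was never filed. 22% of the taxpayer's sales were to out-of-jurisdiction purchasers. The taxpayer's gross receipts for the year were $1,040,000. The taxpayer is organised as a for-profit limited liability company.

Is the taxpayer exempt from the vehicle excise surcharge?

Yes — exempt.

(i) ≥ 8 yrs in jurisdiction — met.
(ii) not (state-registered) — satisfied.
(a) = T AND T = true.
(b) no delinquency — fails.
(1): T OR F → true.
(i) veteran — satisfied.
(ii) in enterprise zone — holds.
(a) = T AND T = true.
(b) nonprofit — not met.
(c) >70% out-of-jur. sales — not satisfied.
(2): T OR F OR F → true.
(a) Schedule C activity — met.
(b) not (has storefront) — fails.
(3): T OR F → true.
Overall = T AND T AND T = true.
Exception (returns current) — not satisfied.
Result: main true OR exception false → true.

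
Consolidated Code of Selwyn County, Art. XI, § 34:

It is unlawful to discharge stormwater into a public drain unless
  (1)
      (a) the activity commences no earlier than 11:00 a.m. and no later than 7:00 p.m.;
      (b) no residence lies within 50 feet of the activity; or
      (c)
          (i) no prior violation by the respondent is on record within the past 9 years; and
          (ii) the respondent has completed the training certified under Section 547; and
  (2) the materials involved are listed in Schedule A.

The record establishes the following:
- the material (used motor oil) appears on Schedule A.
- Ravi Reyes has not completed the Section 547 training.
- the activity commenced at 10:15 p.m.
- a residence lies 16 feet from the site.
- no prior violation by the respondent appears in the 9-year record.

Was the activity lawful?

(a) start within hours — not met.
(b) no residence in 50 ft — not met.
(i) no prior violation — met.
(ii) training certified — fails.
So (c) is not satisfied (T AND F).
(1) = F OR F OR F = false.
(2) Schedule A material — satisfied.
Overall = F AND T = false.

No — unlawful.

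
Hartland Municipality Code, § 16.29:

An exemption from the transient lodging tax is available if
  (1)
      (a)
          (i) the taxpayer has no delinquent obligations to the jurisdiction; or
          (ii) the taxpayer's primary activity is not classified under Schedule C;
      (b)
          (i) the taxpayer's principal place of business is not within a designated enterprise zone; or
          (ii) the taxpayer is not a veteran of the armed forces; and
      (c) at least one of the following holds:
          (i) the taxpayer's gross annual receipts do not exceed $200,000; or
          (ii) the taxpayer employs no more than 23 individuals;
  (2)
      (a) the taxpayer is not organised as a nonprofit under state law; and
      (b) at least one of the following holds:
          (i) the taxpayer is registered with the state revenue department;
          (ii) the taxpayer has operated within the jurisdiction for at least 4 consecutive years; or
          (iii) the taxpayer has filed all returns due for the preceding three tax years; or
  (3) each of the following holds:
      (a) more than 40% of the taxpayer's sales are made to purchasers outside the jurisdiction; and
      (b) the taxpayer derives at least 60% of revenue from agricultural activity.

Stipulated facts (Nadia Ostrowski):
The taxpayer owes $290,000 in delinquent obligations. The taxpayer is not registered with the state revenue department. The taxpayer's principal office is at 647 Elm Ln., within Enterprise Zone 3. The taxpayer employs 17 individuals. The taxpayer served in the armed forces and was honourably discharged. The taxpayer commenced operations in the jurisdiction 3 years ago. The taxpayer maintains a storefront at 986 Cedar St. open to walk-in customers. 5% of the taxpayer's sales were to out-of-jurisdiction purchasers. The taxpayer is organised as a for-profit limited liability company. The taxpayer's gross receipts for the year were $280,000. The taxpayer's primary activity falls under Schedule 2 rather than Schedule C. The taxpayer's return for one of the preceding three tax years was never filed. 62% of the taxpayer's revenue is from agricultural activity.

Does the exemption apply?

No — not exempt.

(i) no delinquency — not satisfied.
(ii) not (Schedule C activity) — satisfied.
So (a) is satisfied (F OR T).
(i) not (in enterprise zone) — fails.
(ii) not (veteran) — not satisfied.
(b) = F OR F = false.
(i) receipts ≤ $200,000 — not satisfied.
(ii) ≤ 23 employees — satisfied.
(c): F OR T → true.
(1): T AND F AND T → false.
(a) not (nonprofit) — met.
(i) state-registered — fails.
(ii) ≥ 4 yrs in jurisdiction — not satisfied.
(iii) returns current — not satisfied.
So (b) is not satisfied (F OR F OR F).
(2) = T AND F = false.
(a) >40% out-of-jur. sales — not met.
(b) ≥60% agricultural — holds.
(3) = F AND T = false.
Overall: F OR F OR F → false.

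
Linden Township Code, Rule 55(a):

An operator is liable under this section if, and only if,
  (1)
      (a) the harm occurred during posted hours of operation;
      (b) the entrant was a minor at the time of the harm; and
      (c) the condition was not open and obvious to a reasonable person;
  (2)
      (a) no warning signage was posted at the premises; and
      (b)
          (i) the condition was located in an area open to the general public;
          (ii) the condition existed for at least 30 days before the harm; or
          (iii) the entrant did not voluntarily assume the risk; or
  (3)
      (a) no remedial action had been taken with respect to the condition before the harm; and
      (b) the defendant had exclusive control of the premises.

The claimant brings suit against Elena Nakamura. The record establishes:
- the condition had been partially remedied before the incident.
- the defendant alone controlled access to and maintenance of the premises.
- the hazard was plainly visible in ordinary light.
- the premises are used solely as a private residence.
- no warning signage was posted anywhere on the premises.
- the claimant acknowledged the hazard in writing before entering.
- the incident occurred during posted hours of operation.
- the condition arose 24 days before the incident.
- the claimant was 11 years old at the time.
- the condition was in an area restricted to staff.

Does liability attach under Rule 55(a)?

No — not liable.

(a) during posted hours — met.
(b) entrant a minor — holds.
(c) not open/obvious — not satisfied.
(1) = T AND T AND F = false.
(a) no signage posted — met.
(i) public area — fails.
(ii) condition ≥30 days old — not satisfied.
(iii) no assumed risk — not satisfied.
So (b) is not satisfied (F OR F OR F).
(2) = T AND F = false.
(a) no remedial action — not met.
(b) exclusive control — holds.
So (3) is not satisfied (F AND T).
Overall: F OR F OR F → false.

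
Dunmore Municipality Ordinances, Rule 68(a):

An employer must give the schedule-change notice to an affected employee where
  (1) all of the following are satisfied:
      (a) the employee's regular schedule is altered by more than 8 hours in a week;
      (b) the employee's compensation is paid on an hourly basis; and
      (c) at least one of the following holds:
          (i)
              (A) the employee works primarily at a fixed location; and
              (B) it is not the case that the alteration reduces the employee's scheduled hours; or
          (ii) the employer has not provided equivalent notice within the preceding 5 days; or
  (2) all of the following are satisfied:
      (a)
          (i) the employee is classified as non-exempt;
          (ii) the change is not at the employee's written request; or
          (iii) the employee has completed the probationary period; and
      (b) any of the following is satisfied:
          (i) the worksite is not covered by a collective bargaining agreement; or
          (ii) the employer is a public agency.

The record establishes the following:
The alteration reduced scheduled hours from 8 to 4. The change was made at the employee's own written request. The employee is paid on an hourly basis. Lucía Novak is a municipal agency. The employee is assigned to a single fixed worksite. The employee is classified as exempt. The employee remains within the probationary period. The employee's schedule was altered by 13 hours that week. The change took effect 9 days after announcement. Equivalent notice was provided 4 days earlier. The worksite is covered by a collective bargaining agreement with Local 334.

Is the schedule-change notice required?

No — not required.

(a) schedule shift > 8h — holds.
(b) hourly-paid — satisfied.
(A) fixed location — satisfied.
(B) not (hours reduced) — fails.
(i): T AND F → false.
(ii) no recent notice — not met.
(c): F OR F → false.
(1) = T AND T AND F = false.
(i) non-exempt — not satisfied.
(ii) not employee-requested — fails.
(iii) past probation — fails.
(a): F OR F OR F → false.
(i) no CBA — not met.
(ii) public agency — satisfied.
(b): F OR T → true.
So (2) is not satisfied (F AND T).
Overall = F OR F = false.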